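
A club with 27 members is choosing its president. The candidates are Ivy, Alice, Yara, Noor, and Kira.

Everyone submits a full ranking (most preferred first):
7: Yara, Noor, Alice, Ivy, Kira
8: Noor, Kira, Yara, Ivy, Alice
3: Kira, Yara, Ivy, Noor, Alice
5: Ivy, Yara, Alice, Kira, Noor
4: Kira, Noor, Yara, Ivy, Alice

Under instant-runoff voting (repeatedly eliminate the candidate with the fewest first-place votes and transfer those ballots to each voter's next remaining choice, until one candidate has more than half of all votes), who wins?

Yara

Round 1: Ivy 5, Alice 0, Yara 7, Noor 8, Kira 7. Alice eliminated.
Round 2: Ivy 5, Yara 7, Noor 8, Kira 7. Ivy eliminated.
Round 3: Yara 12, Noor 8, Kira 7. Kira eliminated.
Round 4: Yara 15, Noor 12. Yara has a majority (≥14).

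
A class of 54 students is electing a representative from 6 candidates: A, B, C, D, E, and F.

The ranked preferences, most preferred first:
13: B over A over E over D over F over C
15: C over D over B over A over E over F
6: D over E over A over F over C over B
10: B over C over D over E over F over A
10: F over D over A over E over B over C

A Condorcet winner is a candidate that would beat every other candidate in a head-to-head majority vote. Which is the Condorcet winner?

D vs A: 41–13
D vs B: 31–23
D vs C: 29–25
D vs E: 41–13
D vs F: 44–10
D beats every other candidate.

D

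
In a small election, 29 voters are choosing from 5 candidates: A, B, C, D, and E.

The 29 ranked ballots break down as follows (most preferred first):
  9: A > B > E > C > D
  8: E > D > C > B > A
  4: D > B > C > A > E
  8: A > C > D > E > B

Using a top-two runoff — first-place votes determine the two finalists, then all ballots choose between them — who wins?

Round 1 first-place votes: A 17, B 0, C 0, D 4, E 8. A and E advance.
Runoff: A is ranked above E on 21 ballots, E above A on 8.

A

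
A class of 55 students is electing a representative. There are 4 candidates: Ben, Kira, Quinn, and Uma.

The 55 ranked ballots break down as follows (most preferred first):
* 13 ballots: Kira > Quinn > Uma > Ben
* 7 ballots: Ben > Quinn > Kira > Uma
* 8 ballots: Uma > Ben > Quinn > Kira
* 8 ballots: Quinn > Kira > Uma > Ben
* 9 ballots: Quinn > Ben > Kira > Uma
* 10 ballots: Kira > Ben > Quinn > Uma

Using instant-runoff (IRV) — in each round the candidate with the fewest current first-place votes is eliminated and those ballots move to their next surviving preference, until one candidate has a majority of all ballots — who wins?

Round 1: Ben 7, Kira 23, Quinn 17, Uma 8. Ben eliminated.
Round 2: Kira 23, Quinn 24, Uma 8. Uma eliminated.
Round 3: Kira 23, Quinn 32. Quinn has a majority (≥28).

Quinn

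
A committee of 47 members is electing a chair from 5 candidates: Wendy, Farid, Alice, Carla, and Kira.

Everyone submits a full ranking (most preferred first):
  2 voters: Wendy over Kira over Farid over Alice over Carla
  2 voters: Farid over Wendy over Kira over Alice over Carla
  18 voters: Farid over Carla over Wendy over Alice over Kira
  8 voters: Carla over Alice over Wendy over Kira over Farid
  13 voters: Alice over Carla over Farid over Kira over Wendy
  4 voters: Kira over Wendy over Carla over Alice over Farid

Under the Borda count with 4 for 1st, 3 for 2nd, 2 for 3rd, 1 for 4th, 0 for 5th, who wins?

Wendy: 2×4 + 2×3 + 18×2 + 8×2 + 13×0 + 4×3 = 78
Farid: 2×2 + 2×4 + 18×4 + 8×0 + 13×2 + 4×0 = 110
Alice: 2×1 + 2×1 + 18×1 + 8×3 + 13×4 + 4×1 = 102
Carla: 2×0 + 2×0 + 18×3 + 8×4 + 13×3 + 4×2 = 133
Kira: 2×3 + 2×2 + 18×0 + 8×1 + 13×1 + 4×4 = 47

Carla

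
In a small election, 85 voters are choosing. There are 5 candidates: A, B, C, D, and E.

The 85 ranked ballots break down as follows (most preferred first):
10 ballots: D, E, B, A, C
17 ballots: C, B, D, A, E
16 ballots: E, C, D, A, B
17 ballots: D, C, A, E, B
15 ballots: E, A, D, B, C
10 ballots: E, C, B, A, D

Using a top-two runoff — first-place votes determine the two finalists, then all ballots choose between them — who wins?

Round 1 first-place votes: A 0, B 0, C 17, D 27, E 41. E and D advance.
Runoff: E is ranked above D on 41 ballots, D above E on 44.

D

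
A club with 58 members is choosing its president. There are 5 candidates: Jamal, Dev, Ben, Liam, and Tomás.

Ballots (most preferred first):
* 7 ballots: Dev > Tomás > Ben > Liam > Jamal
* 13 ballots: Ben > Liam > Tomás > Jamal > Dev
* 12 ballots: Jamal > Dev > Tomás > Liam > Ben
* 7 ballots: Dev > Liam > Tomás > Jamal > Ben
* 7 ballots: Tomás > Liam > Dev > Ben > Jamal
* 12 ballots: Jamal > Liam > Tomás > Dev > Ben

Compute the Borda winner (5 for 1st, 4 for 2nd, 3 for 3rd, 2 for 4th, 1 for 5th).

Jamal: 7×1 + 13×2 + 12×5 + 7×2 + 7×1 + 12×5 = 174
Dev: 7×5 + 13×1 + 12×4 + 7×5 + 7×3 + 12×2 = 176
Ben: 7×3 + 13×5 + 12×1 + 7×1 + 7×2 + 12×1 = 131
Liam: 7×2 + 13×4 + 12×2 + 7×4 + 7×4 + 12×4 = 194
Tomás: 7×4 + 13×3 + 12×3 + 7×3 + 7×5 + 12×3 = 195

Tomás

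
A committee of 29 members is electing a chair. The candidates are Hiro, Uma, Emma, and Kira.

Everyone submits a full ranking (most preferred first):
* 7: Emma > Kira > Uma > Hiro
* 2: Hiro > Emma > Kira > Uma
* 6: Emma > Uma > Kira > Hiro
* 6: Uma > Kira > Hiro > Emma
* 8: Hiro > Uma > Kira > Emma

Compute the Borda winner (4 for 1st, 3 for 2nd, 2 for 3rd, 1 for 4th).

Uma

Hiro: 7×1 + 2×4 + 6×1 + 6×2 + 8×4 = 65
Uma: 7×2 + 2×1 + 6×3 + 6×4 + 8×3 = 82
Emma: 7×4 + 2×3 + 6×4 + 6×1 + 8×1 = 72
Kira: 7×3 + 2×2 + 6×2 + 6×3 + 8×2 = 71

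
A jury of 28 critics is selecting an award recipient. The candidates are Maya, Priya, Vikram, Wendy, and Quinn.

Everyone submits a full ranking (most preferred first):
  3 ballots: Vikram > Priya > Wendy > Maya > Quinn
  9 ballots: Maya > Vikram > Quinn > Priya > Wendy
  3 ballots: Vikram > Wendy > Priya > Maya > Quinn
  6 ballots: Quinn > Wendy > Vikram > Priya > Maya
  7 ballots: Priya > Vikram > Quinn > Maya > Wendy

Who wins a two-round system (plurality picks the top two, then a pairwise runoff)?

Priya

Round 1 first-place votes: Maya 9, Priya 7, Vikram 6, Wendy 0, Quinn 6. Maya and Priya advance.
Runoff: Maya is ranked above Priya on 9 ballots, Priya above Maya on 19.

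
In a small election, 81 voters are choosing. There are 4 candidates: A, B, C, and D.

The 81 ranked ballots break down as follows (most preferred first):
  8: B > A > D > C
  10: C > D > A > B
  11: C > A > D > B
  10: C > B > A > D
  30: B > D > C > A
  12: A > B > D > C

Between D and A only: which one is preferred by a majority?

A

D is ranked above A on 40 ballots; A above D on 41.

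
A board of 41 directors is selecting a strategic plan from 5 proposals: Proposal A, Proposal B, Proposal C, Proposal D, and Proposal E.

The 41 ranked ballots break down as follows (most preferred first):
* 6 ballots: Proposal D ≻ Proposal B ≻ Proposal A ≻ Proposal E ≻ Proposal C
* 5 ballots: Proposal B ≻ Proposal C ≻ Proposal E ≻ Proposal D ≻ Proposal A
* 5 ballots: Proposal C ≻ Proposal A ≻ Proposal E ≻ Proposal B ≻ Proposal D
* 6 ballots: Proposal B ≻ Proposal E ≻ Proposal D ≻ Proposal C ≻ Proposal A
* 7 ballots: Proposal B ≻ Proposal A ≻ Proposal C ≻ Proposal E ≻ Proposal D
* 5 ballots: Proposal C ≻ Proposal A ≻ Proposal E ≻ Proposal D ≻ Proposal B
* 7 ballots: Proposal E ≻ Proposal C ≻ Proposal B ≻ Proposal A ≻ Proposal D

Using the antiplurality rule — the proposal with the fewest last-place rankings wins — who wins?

Proposal E

Last-place votes: Proposal A 11, Proposal B 5, Proposal C 6, Proposal D 19, Proposal E 0.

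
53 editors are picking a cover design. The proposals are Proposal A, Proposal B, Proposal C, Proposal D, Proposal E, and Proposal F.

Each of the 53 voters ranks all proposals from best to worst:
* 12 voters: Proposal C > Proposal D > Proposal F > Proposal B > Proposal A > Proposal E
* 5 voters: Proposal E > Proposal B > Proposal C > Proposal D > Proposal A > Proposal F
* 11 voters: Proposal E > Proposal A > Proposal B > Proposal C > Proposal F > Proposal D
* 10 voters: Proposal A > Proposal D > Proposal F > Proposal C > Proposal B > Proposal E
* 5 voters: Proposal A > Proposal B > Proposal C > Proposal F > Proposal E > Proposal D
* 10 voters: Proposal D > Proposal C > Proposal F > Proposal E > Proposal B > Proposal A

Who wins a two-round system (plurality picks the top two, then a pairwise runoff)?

Proposal A

Round 1 first-place votes: Proposal A 15, Proposal B 0, Proposal C 12, Proposal D 10, Proposal E 16, Proposal F 0. Proposal E and Proposal A advance.
Runoff: Proposal E is ranked above Proposal A on 26 ballots, Proposal A above Proposal E on 27.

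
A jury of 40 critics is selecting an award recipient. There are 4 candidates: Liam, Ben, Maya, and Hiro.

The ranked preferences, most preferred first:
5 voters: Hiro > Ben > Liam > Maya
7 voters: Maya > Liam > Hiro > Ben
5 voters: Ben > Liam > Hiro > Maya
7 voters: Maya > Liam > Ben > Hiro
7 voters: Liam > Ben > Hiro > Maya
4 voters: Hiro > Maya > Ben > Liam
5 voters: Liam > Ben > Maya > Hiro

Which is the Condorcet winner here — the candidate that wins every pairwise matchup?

Liam

Liam vs Ben: 26–14
Liam vs Maya: 22–18
Liam vs Hiro: 31–9
Liam beats every other candidate.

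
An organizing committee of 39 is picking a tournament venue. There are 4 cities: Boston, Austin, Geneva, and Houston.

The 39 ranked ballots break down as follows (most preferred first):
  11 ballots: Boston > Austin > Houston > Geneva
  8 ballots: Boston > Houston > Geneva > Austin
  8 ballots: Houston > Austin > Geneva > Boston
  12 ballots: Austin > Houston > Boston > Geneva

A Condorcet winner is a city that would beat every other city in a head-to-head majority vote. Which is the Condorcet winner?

Austin

Austin vs Boston: 20–19
Austin vs Geneva: 31–8
Austin vs Houston: 23–16
Austin beats every other city.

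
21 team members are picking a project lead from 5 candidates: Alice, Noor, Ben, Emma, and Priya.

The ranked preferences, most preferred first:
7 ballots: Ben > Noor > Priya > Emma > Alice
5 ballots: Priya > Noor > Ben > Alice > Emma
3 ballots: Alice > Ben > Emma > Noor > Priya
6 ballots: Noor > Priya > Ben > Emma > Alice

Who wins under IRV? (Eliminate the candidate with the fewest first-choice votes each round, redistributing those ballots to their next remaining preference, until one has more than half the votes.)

Noor

Round 1: Alice 3, Noor 6, Ben 7, Emma 0, Priya 5. Emma eliminated.
Round 2: Alice 3, Noor 6, Ben 7, Priya 5. Alice eliminated.
Round 3: Noor 6, Ben 10, Priya 5. Priya eliminated.
Round 4: Noor 11, Ben 10. Noor has a majority (≥11).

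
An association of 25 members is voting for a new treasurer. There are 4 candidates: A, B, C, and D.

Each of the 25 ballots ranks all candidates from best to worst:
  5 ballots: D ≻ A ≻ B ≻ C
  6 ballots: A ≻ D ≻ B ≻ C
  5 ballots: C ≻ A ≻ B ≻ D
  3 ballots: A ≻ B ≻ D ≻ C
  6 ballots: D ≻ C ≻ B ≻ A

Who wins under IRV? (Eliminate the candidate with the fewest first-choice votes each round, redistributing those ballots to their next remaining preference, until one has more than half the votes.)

A

Round 1: A 9, B 0, C 5, D 11. B eliminated.
Round 2: A 9, C 5, D 11. C eliminated.
Round 3: A 14, D 11. A has a majority (≥13).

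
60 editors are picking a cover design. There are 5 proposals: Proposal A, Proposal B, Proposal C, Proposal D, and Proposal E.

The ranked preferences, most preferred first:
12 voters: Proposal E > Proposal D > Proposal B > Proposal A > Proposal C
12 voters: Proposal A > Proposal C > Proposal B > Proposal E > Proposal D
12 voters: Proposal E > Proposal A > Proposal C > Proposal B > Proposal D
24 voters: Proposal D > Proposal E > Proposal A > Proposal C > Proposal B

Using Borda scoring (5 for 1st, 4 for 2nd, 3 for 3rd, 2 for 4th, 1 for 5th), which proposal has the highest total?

Proposal A: 12×2 + 12×5 + 12×4 + 24×3 = 204
Proposal B: 12×3 + 12×3 + 12×2 + 24×1 = 120
Proposal C: 12×1 + 12×4 + 12×3 + 24×2 = 144
Proposal D: 12×4 + 12×1 + 12×1 + 24×5 = 192
Proposal E: 12×5 + 12×2 + 12×5 + 24×4 = 240

Proposal E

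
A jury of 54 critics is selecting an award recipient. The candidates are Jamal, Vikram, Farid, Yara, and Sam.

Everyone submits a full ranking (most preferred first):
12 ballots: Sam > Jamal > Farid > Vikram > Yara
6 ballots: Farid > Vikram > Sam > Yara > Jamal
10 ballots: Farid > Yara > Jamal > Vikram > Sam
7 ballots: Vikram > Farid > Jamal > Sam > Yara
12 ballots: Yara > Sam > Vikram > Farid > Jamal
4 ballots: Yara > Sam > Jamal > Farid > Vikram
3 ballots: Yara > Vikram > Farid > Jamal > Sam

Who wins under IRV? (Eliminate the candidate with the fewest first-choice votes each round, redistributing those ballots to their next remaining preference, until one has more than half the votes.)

Farid

Round 1: Jamal 0, Vikram 7, Farid 16, Yara 19, Sam 12. Jamal eliminated.
Round 2: Vikram 7, Farid 16, Yara 19, Sam 12. Vikram eliminated.
Round 3: Farid 23, Yara 19, Sam 12. Sam eliminated.
Round 4: Farid 35, Yara 19. Farid has a majority (≥28).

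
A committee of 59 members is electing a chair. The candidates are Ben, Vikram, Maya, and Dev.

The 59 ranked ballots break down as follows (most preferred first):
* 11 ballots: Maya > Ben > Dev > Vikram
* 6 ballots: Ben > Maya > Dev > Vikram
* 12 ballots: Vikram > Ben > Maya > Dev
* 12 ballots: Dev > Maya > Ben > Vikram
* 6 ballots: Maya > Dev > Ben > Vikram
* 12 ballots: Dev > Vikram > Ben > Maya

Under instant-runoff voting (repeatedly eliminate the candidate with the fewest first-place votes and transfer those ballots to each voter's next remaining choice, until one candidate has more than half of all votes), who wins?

Maya

Round 1: Ben 6, Vikram 12, Maya 17, Dev 24. Ben eliminated.
Round 2: Vikram 12, Maya 23, Dev 24. Vikram eliminated.
Round 3: Maya 35, Dev 24. Maya has a majority (≥30).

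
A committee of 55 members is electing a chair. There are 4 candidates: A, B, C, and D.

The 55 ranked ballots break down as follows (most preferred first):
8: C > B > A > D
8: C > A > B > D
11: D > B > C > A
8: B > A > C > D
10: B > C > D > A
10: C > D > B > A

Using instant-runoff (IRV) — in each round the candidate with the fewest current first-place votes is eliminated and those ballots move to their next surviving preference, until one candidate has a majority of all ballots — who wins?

Round 1: A 0, B 18, C 26, D 11. A eliminated.
Round 2: B 18, C 26, D 11. D eliminated.
Round 3: B 29, C 26. B has a majority (≥28).

B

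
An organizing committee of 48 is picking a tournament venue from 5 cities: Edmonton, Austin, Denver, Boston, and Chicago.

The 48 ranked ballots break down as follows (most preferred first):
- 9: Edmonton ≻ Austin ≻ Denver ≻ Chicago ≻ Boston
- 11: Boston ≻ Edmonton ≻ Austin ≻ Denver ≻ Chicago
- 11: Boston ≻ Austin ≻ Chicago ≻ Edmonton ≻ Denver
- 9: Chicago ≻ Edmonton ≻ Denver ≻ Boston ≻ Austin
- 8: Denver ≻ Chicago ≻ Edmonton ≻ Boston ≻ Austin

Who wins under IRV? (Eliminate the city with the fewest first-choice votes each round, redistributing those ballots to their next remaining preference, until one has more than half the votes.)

Round 1: Edmonton 9, Austin 0, Denver 8, Boston 22, Chicago 9. Austin eliminated.
Round 2: Edmonton 9, Denver 8, Boston 22, Chicago 9. Denver eliminated.
Round 3: Edmonton 9, Boston 22, Chicago 17. Edmonton eliminated.
Round 4: Boston 22, Chicago 26. Chicago has a majority (≥25).

Chicago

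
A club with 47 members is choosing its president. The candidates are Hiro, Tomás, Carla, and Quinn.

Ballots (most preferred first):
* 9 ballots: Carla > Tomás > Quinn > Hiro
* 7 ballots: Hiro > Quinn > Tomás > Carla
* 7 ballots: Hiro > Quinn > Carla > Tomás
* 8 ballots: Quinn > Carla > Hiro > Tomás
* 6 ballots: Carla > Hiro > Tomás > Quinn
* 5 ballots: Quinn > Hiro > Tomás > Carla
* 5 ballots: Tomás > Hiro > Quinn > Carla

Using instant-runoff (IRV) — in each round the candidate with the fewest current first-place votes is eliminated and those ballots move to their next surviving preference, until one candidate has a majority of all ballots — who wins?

Round 1: Hiro 14, Tomás 5, Carla 15, Quinn 13. Tomás eliminated.
Round 2: Hiro 19, Carla 15, Quinn 13. Quinn eliminated.
Round 3: Hiro 24, Carla 23. Hiro has a majority (≥24).

Hiro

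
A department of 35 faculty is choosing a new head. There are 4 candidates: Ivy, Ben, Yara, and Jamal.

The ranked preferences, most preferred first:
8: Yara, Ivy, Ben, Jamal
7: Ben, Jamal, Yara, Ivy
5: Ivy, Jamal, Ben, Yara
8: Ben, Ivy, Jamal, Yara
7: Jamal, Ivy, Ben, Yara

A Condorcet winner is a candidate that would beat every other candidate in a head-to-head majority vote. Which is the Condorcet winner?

Ivy

Ivy vs Ben: 20–15
Ivy vs Yara: 20–15
Ivy vs Jamal: 21–14
Ivy beats every other candidate.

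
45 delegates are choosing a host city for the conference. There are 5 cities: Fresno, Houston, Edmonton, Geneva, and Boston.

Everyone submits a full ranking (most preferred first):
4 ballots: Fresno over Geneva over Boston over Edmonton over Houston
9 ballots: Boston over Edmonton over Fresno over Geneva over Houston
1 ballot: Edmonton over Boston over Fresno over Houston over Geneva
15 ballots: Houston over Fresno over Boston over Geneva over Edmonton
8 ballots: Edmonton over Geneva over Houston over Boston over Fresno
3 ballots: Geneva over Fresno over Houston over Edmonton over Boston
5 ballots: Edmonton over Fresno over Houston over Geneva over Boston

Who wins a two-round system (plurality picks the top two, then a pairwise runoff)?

Round 1 first-place votes: Fresno 4, Houston 15, Edmonton 14, Geneva 3, Boston 9. Houston and Edmonton advance.
Runoff: Houston is ranked above Edmonton on 18 ballots, Edmonton above Houston on 27.

Edmonton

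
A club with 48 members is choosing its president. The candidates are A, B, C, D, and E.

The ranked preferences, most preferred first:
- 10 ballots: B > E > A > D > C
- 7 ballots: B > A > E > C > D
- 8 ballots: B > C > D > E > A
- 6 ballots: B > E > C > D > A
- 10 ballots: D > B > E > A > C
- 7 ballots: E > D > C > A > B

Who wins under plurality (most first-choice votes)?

First-place votes: A 0, B 31, C 0, D 10, E 7.

B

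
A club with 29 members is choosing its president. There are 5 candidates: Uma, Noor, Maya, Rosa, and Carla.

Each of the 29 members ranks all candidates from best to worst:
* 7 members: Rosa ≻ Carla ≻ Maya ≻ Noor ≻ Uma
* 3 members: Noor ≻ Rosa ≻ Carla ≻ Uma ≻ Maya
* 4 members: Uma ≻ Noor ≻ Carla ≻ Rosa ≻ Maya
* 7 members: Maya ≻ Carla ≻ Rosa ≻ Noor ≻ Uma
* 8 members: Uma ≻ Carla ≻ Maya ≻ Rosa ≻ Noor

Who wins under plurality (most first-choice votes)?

First-place votes: Uma 12, Noor 3, Maya 7, Rosa 7, Carla 0.

Uma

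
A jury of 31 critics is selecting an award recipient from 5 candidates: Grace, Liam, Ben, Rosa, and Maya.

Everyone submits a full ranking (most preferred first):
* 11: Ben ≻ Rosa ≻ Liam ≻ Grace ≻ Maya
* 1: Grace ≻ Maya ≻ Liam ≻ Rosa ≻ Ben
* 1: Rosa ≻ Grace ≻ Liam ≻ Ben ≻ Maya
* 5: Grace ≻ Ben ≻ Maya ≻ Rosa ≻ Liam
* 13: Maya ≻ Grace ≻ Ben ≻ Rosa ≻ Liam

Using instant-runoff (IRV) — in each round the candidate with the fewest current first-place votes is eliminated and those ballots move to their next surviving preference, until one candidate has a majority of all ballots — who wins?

Round 1: Grace 6, Liam 0, Ben 11, Rosa 1, Maya 13. Liam eliminated.
Round 2: Grace 6, Ben 11, Rosa 1, Maya 13. Rosa eliminated.
Round 3: Grace 7, Ben 11, Maya 13. Grace eliminated.
Round 4: Ben 17, Maya 14. Ben has a majority (≥16).

Ben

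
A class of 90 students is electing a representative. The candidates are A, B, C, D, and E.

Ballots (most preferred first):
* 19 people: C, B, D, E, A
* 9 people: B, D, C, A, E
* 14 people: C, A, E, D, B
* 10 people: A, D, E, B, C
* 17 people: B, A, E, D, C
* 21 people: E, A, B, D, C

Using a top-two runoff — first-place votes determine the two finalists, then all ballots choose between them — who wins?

Round 1 first-place votes: A 10, B 26, C 33, D 0, E 21. C and B advance.
Runoff: C is ranked above B on 33 ballots, B above C on 57.

B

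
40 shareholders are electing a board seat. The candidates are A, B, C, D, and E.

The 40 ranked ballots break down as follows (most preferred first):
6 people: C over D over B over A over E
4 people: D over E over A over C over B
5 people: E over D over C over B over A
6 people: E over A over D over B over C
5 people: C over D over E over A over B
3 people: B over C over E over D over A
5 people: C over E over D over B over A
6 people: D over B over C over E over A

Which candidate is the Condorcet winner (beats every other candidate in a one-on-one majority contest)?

D vs A: 34–6
D vs B: 37–3
D vs C: 21–19
D vs E: 21–19
D beats every other candidate.

D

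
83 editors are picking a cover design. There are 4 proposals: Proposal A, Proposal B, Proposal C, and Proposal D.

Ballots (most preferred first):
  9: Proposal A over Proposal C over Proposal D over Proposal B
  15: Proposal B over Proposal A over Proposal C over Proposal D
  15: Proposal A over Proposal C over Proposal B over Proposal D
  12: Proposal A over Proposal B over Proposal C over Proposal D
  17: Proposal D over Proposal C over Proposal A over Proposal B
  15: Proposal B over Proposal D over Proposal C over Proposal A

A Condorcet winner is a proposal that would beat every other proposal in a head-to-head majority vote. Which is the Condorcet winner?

Proposal A

Proposal A vs Proposal B: 53–30
Proposal A vs Proposal C: 51–32
Proposal A vs Proposal D: 51–32
Proposal A beats every other proposal.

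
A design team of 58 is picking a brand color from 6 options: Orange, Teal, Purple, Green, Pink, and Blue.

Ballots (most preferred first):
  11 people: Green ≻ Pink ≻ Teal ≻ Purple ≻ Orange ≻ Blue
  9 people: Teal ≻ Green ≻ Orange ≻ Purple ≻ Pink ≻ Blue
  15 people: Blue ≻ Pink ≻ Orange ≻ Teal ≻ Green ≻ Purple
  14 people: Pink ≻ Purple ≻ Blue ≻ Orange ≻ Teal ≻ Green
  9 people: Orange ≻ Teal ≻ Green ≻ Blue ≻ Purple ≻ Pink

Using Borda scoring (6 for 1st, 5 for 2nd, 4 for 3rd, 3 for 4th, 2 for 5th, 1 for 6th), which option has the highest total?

Pink

Orange: 11×2 + 9×4 + 15×4 + 14×3 + 9×6 = 214
Teal: 11×4 + 9×6 + 15×3 + 14×2 + 9×5 = 216
Purple: 11×3 + 9×3 + 15×1 + 14×5 + 9×2 = 163
Green: 11×6 + 9×5 + 15×2 + 14×1 + 9×4 = 191
Pink: 11×5 + 9×2 + 15×5 + 14×6 + 9×1 = 241
Blue: 11×1 + 9×1 + 15×6 + 14×4 + 9×3 = 193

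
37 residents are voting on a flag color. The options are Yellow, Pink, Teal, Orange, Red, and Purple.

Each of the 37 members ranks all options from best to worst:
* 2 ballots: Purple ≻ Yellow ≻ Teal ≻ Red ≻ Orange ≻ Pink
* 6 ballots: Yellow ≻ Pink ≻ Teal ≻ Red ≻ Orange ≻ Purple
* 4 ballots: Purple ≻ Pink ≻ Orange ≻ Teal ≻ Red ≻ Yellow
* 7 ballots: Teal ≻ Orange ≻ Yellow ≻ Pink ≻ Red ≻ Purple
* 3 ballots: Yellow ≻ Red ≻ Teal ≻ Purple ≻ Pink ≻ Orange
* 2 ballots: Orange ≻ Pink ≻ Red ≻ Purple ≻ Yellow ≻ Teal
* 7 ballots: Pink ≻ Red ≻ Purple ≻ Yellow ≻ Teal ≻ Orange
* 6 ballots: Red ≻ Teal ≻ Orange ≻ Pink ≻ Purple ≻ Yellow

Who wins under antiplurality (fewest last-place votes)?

Red

Last-place votes: Yellow 10, Pink 2, Teal 2, Orange 10, Red 0, Purple 13.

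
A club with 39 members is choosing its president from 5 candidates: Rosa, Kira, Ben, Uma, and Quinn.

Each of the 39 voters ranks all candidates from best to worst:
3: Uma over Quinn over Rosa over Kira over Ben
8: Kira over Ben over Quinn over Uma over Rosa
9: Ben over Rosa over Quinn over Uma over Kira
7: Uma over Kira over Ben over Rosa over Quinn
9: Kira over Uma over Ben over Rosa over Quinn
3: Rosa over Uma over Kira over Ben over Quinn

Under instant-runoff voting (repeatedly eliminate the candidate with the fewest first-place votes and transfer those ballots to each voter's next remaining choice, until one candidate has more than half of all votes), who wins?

Round 1: Rosa 3, Kira 17, Ben 9, Uma 10, Quinn 0. Quinn eliminated.
Round 2: Rosa 3, Kira 17, Ben 9, Uma 10. Rosa eliminated.
Round 3: Kira 17, Ben 9, Uma 13. Ben eliminated.
Round 4: Kira 17, Uma 22. Uma has a majority (≥20).

Uma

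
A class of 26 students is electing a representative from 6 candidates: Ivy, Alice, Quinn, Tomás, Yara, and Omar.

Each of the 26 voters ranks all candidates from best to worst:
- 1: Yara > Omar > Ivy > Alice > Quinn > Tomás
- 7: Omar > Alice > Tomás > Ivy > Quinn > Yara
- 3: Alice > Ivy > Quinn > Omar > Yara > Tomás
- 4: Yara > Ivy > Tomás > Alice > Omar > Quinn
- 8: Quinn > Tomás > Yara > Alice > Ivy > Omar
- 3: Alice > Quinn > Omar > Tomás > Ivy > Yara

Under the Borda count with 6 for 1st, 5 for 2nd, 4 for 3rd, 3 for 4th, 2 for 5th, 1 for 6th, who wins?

Alice

Ivy: 1×4 + 7×3 + 3×5 + 4×5 + 8×2 + 3×2 = 82
Alice: 1×3 + 7×5 + 3×6 + 4×3 + 8×3 + 3×6 = 110
Quinn: 1×2 + 7×2 + 3×4 + 4×1 + 8×6 + 3×5 = 95
Tomás: 1×1 + 7×4 + 3×1 + 4×4 + 8×5 + 3×3 = 97
Yara: 1×6 + 7×1 + 3×2 + 4×6 + 8×4 + 3×1 = 78
Omar: 1×5 + 7×6 + 3×3 + 4×2 + 8×1 + 3×4 = 84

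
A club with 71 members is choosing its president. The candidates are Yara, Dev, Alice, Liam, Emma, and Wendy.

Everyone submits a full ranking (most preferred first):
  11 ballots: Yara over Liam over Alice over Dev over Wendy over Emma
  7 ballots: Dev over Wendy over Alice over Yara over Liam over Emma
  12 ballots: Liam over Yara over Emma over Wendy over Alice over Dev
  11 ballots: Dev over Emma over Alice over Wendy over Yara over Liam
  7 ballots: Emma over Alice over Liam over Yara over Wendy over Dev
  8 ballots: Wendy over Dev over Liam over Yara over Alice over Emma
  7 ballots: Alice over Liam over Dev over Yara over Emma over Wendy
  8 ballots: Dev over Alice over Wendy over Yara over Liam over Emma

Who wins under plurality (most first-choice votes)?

First-place votes: Yara 11, Dev 26, Alice 7, Liam 12, Emma 7, Wendy 8.

Dev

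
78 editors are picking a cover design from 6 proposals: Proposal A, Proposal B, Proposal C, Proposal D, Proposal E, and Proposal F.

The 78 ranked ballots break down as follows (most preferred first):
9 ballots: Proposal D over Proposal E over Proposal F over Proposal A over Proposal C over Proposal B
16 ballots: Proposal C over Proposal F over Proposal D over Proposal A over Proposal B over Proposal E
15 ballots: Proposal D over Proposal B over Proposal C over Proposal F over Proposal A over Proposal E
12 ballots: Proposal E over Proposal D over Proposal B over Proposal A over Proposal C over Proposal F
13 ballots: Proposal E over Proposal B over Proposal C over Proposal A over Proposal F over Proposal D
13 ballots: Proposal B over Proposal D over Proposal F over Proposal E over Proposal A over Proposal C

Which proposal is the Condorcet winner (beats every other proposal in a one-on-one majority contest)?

Proposal D

Proposal D vs Proposal A: 65–13
Proposal D vs Proposal B: 52–26
Proposal D vs Proposal C: 49–29
Proposal D vs Proposal E: 53–25
Proposal D vs Proposal F: 49–29
Proposal D beats every other proposal.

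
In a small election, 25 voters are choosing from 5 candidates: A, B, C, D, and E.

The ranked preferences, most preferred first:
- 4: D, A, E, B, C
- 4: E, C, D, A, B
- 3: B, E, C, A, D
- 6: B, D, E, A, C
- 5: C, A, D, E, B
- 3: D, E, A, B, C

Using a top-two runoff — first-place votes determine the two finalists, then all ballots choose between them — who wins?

Round 1 first-place votes: A 0, B 9, C 5, D 7, E 4. B and D advance.
Runoff: B is ranked above D on 9 ballots, D above B on 16.

D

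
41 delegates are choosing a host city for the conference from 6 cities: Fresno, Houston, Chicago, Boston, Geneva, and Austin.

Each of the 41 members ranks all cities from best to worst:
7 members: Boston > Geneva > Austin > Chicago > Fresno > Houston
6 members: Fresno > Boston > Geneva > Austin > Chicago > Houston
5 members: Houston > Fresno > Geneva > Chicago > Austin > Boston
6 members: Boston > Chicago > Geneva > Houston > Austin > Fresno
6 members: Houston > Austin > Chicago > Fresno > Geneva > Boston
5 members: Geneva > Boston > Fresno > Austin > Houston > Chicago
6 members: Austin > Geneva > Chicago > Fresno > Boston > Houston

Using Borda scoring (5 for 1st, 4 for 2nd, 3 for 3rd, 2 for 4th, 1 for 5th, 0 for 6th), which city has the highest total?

Fresno: 7×1 + 6×5 + 5×4 + 6×0 + 6×2 + 5×3 + 6×2 = 96
Houston: 7×0 + 6×0 + 5×5 + 6×2 + 6×5 + 5×1 + 6×0 = 72
Chicago: 7×2 + 6×1 + 5×2 + 6×4 + 6×3 + 5×0 + 6×3 = 90
Boston: 7×5 + 6×4 + 5×0 + 6×5 + 6×0 + 5×4 + 6×1 = 115
Geneva: 7×4 + 6×3 + 5×3 + 6×3 + 6×1 + 5×5 + 6×4 = 134
Austin: 7×3 + 6×2 + 5×1 + 6×1 + 6×4 + 5×2 + 6×5 = 108

Geneva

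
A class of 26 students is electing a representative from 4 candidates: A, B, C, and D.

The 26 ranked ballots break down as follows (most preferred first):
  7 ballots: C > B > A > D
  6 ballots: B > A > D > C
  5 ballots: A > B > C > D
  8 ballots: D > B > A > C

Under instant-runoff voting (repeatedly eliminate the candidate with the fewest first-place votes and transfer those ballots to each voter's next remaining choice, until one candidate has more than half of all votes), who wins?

Round 1: A 5, B 6, C 7, D 8. A eliminated.
Round 2: B 11, C 7, D 8. C eliminated.
Round 3: B 18, D 8. B has a majority (≥14).

B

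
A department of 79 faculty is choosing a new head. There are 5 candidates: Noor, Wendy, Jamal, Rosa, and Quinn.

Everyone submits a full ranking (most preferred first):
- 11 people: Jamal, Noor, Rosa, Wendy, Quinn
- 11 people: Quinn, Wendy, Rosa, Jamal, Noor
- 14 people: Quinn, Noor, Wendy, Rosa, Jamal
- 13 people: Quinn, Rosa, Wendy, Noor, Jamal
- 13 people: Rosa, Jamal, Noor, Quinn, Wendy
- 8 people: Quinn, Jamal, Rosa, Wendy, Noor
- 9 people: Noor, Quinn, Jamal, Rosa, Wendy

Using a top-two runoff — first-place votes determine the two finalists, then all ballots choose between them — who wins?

Round 1 first-place votes: Noor 9, Wendy 0, Jamal 11, Rosa 13, Quinn 46. Quinn and Rosa advance.
Runoff: Quinn is ranked above Rosa on 55 ballots, Rosa above Quinn on 24.

Quinn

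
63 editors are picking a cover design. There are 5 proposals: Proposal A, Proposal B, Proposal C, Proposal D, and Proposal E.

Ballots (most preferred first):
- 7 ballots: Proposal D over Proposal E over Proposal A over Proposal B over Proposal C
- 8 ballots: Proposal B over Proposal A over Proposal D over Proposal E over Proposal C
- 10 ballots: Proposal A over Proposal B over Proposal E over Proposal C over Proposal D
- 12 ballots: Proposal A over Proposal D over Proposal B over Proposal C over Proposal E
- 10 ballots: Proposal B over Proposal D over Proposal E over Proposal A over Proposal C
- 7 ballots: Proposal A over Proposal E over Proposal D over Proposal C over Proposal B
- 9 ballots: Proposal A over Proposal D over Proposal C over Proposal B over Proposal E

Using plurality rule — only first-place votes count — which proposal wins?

Proposal A

First-place votes: Proposal A 38, Proposal B 18, Proposal C 0, Proposal D 7, Proposal E 0.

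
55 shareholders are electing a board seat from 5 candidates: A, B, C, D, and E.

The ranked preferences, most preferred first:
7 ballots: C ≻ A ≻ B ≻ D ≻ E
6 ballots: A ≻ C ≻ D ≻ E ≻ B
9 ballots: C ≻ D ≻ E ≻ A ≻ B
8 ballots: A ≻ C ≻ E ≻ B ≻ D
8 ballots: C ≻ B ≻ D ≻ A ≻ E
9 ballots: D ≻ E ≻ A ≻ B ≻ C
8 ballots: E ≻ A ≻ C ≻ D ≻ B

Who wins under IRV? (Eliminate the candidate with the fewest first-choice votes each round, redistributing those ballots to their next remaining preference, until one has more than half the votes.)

Round 1: A 14, B 0, C 24, D 9, E 8. B eliminated.
Round 2: A 14, C 24, D 9, E 8. E eliminated.
Round 3: A 22, C 24, D 9. D eliminated.
Round 4: A 31, C 24. A has a majority (≥28).

A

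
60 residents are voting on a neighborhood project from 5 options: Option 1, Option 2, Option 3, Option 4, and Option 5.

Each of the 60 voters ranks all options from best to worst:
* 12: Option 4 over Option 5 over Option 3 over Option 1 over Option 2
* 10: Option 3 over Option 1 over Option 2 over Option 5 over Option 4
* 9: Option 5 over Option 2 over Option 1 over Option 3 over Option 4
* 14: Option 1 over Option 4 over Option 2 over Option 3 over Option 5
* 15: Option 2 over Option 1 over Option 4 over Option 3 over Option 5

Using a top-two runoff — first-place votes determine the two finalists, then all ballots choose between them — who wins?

Option 1

Round 1 first-place votes: Option 1 14, Option 2 15, Option 3 10, Option 4 12, Option 5 9. Option 2 and Option 1 advance.
Runoff: Option 2 is ranked above Option 1 on 24 ballots, Option 1 above Option 2 on 36.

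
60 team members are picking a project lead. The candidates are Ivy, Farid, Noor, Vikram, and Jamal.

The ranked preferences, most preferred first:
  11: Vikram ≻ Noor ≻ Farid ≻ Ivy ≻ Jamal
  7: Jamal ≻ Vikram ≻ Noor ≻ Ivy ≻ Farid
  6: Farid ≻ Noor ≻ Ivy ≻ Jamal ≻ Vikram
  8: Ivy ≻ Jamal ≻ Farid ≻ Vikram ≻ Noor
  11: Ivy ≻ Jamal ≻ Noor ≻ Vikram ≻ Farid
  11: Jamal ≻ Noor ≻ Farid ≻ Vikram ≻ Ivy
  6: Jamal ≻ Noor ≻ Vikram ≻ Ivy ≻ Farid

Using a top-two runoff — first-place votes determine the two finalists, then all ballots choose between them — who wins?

Ivy

Round 1 first-place votes: Ivy 19, Farid 6, Noor 0, Vikram 11, Jamal 24. Jamal and Ivy advance.
Runoff: Jamal is ranked above Ivy on 24 ballots, Ivy above Jamal on 36.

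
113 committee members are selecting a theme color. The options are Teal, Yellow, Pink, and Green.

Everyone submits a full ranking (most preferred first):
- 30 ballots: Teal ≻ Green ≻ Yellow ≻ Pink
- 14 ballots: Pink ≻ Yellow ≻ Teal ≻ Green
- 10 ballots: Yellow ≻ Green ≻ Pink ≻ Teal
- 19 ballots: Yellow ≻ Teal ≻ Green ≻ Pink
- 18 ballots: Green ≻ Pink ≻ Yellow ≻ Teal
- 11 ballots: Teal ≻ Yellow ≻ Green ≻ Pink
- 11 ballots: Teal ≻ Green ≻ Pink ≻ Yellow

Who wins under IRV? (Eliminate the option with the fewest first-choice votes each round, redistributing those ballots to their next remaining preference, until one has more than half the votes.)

Yellow

Round 1: Teal 52, Yellow 29, Pink 14, Green 18. Pink eliminated.
Round 2: Teal 52, Yellow 43, Green 18. Green eliminated.
Round 3: Teal 52, Yellow 61. Yellow has a majority (≥57).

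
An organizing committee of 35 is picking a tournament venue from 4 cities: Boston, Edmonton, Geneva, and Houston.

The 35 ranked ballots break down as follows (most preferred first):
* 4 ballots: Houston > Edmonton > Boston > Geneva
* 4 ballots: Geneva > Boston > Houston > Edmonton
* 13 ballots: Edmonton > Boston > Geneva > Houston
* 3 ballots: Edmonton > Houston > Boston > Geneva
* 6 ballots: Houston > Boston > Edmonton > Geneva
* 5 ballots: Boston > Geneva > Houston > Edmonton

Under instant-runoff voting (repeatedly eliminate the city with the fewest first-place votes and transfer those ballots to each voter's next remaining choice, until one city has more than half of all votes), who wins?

Round 1: Boston 5, Edmonton 16, Geneva 4, Houston 10. Geneva eliminated.
Round 2: Boston 9, Edmonton 16, Houston 10. Boston eliminated.
Round 3: Edmonton 16, Houston 19. Houston has a majority (≥18).

Houston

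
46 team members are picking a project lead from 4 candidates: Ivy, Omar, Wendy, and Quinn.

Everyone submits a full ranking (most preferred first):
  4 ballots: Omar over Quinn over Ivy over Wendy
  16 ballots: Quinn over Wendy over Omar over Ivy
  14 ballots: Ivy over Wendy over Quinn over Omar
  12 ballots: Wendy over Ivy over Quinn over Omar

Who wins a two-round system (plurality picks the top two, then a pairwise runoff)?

Round 1 first-place votes: Ivy 14, Omar 4, Wendy 12, Quinn 16. Quinn and Ivy advance.
Runoff: Quinn is ranked above Ivy on 20 ballots, Ivy above Quinn on 26.

Ivy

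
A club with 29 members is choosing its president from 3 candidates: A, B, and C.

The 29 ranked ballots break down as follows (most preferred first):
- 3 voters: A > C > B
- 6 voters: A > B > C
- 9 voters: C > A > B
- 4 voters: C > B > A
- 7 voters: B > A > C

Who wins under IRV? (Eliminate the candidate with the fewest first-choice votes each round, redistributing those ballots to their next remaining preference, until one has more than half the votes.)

A

Round 1: A 9, B 7, C 13. B eliminated.
Round 2: A 16, C 13. A has a majority (≥15).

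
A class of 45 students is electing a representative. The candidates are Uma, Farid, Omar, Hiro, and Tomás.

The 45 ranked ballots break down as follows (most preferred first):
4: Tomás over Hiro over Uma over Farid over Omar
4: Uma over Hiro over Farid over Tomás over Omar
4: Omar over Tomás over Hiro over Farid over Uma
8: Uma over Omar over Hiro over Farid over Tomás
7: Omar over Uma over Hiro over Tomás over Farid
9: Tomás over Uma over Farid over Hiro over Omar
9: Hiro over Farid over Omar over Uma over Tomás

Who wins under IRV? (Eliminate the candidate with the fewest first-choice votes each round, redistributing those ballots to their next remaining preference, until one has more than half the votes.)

Round 1: Uma 12, Farid 0, Omar 11, Hiro 9, Tomás 13. Farid eliminated.
Round 2: Uma 12, Omar 11, Hiro 9, Tomás 13. Hiro eliminated.
Round 3: Uma 12, Omar 20, Tomás 13. Uma eliminated.
Round 4: Omar 28, Tomás 17. Omar has a majority (≥23).

Omar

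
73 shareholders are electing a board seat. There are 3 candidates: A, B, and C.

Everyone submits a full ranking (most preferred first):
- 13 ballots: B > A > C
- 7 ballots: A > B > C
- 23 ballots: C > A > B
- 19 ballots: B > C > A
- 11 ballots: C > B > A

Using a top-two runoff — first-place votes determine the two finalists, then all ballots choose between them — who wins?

B

Round 1 first-place votes: A 7, B 32, C 34. C and B advance.
Runoff: C is ranked above B on 34 ballots, B above C on 39.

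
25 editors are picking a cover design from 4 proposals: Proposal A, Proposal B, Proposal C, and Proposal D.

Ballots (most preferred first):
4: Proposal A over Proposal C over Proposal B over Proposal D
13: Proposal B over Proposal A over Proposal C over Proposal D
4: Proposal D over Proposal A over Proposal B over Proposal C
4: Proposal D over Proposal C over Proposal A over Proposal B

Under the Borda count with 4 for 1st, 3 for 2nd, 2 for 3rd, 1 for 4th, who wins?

Proposal A

Proposal A: 4×4 + 13×3 + 4×3 + 4×2 = 75
Proposal B: 4×2 + 13×4 + 4×2 + 4×1 = 72
Proposal C: 4×3 + 13×2 + 4×1 + 4×3 = 54
Proposal D: 4×1 + 13×1 + 4×4 + 4×4 = 49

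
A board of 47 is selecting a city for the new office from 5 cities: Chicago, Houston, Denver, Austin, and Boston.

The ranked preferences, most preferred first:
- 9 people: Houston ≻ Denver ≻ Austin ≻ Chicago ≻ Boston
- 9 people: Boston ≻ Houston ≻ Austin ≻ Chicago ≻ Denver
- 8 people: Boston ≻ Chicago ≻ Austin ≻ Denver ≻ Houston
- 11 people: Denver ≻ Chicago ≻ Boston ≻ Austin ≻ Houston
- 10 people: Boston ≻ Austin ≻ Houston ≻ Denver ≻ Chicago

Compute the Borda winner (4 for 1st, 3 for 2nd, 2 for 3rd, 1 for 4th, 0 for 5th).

Boston

Chicago: 9×1 + 9×1 + 8×3 + 11×3 + 10×0 = 75
Houston: 9×4 + 9×3 + 8×0 + 11×0 + 10×2 = 83
Denver: 9×3 + 9×0 + 8×1 + 11×4 + 10×1 = 89
Austin: 9×2 + 9×2 + 8×2 + 11×1 + 10×3 = 93
Boston: 9×0 + 9×4 + 8×4 + 11×2 + 10×4 = 130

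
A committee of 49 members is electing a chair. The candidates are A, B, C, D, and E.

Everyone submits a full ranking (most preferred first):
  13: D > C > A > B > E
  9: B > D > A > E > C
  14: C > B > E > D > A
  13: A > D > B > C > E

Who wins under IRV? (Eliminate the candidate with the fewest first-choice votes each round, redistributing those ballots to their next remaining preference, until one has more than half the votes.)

Round 1: A 13, B 9, C 14, D 13, E 0. E eliminated.
Round 2: A 13, B 9, C 14, D 13. B eliminated.
Round 3: A 13, C 14, D 22. A eliminated.
Round 4: C 14, D 35. D has a majority (≥25).

D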